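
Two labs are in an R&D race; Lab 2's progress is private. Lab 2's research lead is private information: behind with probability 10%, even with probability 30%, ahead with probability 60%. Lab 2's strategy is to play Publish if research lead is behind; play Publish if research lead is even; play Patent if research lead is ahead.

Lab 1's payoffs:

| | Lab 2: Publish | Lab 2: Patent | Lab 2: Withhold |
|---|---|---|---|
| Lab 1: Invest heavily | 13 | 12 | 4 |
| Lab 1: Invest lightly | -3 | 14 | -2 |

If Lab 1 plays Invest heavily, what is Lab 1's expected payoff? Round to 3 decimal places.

E[Invest heavily] = 0.1·13 + 0.3·13 + 0.6·12 = 1.3 + 3.9 + 7.2 = 12.4

12.400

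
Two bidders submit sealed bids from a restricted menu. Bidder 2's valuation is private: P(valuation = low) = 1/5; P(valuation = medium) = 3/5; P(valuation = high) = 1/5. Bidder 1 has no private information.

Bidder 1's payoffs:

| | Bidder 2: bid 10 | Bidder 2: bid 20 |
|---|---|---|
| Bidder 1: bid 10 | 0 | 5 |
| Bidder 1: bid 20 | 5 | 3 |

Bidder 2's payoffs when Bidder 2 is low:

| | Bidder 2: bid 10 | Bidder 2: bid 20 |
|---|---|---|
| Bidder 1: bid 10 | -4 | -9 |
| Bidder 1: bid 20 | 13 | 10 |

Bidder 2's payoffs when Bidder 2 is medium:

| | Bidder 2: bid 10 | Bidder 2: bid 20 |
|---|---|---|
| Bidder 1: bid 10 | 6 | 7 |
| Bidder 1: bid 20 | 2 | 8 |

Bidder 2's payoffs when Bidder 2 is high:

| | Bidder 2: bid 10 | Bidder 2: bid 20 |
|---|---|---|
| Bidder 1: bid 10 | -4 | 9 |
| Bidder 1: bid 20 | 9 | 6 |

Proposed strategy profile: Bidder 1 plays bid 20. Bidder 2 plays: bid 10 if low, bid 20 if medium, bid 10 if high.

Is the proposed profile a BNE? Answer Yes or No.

Yes

Bidder 1 plays bid 20: E[bid 20] = 1/5·(5) + 3/5·(3) + 1/5·(5) = 19/5; E[bid 10] = 3. Best-responding. ✓
Bidder 2 (valuation low), facing bid 20: bid 10 gives 13, bid 20 gives 10. Proposed bid 10 is best. ✓
Bidder 2 (valuation medium), facing bid 20: bid 10 gives 2, bid 20 gives 8. Proposed bid 20 is best. ✓
Bidder 2 (valuation high), facing bid 20: bid 10 gives 9, bid 20 gives 6. Proposed bid 10 is best. ✓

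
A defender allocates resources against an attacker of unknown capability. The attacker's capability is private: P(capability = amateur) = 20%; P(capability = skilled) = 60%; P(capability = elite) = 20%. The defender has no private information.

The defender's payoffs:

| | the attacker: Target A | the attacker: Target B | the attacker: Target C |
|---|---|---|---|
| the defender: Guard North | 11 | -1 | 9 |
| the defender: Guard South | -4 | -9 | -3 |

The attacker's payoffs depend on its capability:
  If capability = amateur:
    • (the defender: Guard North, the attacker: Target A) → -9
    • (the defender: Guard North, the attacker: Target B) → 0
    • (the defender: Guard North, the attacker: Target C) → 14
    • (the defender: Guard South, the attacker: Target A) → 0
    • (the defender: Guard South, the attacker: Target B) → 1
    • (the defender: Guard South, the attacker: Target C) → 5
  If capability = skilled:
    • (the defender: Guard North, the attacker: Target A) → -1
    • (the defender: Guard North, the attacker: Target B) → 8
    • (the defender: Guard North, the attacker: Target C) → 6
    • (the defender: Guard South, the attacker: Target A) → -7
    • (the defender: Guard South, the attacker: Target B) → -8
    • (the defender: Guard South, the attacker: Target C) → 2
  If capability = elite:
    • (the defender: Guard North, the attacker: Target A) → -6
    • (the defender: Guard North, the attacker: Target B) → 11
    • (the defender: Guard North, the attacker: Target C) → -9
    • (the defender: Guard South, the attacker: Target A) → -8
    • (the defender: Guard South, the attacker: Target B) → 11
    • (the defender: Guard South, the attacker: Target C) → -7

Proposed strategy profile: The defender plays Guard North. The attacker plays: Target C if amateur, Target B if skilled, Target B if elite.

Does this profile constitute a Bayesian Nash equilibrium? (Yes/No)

Yes

A profile is a BNE iff every type of every player is best-responding given beliefs about the other side.
The defender plays Guard North: E[Guard North] = 0.2·(9) + 0.6·(-1) + 0.2·(-1) = 1; E[Guard South] = -7.8. Best-responding. ✓
The attacker (capability amateur), facing Guard North: Target A gives -9, Target B gives 0, Target C gives 14. Proposed Target C is best. ✓
The attacker (capability skilled), facing Guard North: Target A gives -1, Target B gives 8, Target C gives 6. Proposed Target B is best. ✓
The attacker (capability elite), facing Guard North: Target A gives -6, Target B gives 11, Target C gives -9. Proposed Target B is best. ✓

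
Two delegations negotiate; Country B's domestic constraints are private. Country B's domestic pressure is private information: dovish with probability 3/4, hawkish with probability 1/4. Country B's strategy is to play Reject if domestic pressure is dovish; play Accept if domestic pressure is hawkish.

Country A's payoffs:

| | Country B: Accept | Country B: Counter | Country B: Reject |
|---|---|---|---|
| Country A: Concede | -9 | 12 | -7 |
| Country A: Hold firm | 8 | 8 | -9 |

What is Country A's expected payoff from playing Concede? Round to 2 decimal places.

-7.50

Take the expectation over Country B's domestic pressure, weighting each type's action by its prior probability.
E[Concede] = 3/4·(-7) + 1/4·(-9) = (-21/4) + (-9/4) = -15/2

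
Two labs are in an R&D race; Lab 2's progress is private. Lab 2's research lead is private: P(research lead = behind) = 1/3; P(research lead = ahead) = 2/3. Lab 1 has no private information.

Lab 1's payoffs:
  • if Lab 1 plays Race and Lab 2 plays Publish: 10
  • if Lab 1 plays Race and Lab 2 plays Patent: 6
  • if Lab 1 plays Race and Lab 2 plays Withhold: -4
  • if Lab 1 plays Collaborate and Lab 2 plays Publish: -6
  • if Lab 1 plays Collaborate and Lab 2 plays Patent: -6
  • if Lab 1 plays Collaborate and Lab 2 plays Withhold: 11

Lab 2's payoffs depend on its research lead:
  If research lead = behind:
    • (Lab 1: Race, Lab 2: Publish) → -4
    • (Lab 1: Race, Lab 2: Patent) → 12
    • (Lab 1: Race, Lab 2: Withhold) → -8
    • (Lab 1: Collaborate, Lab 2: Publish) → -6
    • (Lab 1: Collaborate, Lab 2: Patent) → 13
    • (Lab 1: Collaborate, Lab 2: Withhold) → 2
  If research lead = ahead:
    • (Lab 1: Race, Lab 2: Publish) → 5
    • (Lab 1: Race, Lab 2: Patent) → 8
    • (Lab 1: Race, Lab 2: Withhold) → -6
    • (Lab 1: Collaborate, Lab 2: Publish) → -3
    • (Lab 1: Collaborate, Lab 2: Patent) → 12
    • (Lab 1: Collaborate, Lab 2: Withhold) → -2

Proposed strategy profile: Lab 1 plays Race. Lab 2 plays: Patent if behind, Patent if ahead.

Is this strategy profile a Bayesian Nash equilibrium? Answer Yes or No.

Yes

Lab 1 plays Race: E[Race] = 1/3·(6) + 2/3·(6) = 6; E[Collaborate] = -6. Best-responding. ✓
Lab 2 (research lead behind), facing Race: Publish gives -4, Patent gives 12, Withhold gives -8. Proposed Patent is best. ✓
Lab 2 (research lead ahead), facing Race: Publish gives 5, Patent gives 8, Withhold gives -6. Proposed Patent is best. ✓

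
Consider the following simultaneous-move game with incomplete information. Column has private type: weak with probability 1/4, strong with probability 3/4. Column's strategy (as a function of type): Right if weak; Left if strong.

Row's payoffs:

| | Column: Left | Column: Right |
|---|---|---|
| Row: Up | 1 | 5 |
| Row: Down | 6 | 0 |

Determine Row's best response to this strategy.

Down

Compute Row's expected payoff for each action, taking the expectation over Column's type.
E[Up] = 1/4·(5) + 3/4·(1) = 2
E[Down] = 1/4·(0) + 3/4·(6) = 9/2
Best response: Down (9/2 is the largest).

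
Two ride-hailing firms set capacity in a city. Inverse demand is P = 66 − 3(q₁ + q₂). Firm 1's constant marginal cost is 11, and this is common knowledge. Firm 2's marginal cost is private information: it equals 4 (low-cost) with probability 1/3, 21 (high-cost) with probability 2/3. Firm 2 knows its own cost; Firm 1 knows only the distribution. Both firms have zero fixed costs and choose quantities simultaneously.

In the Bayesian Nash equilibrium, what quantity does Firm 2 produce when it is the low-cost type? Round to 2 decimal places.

Each type of Firm 2 best-responds to q₁; Firm 1 best-responds to the expected q₂ over Firm 2's types.
Firm 2 with cost c maximizes (66 − 3(q₁+q₂) − c)·q₂, giving q₂(c) = (66 − c − 3q₁)/6.
E[c₂] = 1/3·4 + 2/3·21 = 15.3333
Firm 1's FOC against E[q₂] yields q₁ = (66 − 2·11 + E[c₂])/9 = (66 − 22 + 15.3333)/9 = 6.59259.
q₂(low-cost) = (66 − 4 − 3·6.59259)/6 = 7.03704.

7.04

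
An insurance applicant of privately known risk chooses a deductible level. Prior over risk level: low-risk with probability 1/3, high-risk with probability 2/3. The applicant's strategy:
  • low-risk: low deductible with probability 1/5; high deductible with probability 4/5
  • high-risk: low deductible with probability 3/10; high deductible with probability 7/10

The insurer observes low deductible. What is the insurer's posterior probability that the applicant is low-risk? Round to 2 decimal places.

0.25

P(low deductible) = (1/3)·(1/5) + (2/3)·(3/10) = 4/15
P(low-risk | low deductible) = ((1/3)·(1/5)) / (4/15) = (1/15) / (4/15) = 1/4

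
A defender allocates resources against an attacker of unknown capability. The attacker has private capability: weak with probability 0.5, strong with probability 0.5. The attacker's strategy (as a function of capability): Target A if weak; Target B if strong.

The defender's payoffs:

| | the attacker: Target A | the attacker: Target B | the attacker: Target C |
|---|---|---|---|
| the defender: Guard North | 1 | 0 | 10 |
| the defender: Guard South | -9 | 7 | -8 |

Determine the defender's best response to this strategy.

Guard North

E[Guard North] = 0.5·(1) + 0.5·(0) = 0.5
E[Guard South] = 0.5·(-9) + 0.5·(7) = -1
Best response: Guard North (0.5 is the largest).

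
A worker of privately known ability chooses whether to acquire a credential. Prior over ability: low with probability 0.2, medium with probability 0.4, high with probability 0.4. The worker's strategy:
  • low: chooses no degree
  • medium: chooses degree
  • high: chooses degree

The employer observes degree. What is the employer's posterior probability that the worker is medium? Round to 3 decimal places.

P(degree) = 0.2·0 + 0.4·1 + 0.4·1 = 0.8
P(medium | degree) = (0.4·1) / 0.8 = 0.4 / 0.8 = 0.5

0.500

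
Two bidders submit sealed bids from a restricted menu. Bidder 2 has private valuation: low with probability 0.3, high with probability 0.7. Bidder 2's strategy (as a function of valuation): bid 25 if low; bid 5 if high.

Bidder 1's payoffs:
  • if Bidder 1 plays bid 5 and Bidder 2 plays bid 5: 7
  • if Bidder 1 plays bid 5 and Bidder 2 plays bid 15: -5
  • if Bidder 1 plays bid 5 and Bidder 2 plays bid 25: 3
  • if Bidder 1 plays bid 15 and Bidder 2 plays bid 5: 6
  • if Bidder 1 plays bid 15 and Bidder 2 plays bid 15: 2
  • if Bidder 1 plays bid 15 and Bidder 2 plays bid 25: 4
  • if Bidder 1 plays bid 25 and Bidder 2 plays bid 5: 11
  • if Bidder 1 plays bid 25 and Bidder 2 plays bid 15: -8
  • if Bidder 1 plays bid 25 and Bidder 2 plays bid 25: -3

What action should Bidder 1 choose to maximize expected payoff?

E[bid 5] = 0.3·(3) + 0.7·(7) = 5.8
E[bid 15] = 0.3·(4) + 0.7·(6) = 5.4
E[bid 25] = 0.3·(-3) + 0.7·(11) = 6.8
Best response: bid 25 (6.8 is the largest).

bid 25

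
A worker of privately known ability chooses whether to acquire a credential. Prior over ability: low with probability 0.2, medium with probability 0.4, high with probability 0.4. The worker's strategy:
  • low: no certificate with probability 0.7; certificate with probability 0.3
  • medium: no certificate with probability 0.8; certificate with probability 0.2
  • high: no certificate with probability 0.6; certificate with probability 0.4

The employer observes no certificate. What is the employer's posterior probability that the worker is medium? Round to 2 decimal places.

P(no certificate) = 0.2·0.7 + 0.4·0.8 + 0.4·0.6 = 0.7
P(medium | no certificate) = (0.4·0.8) / 0.7 = 0.32 / 0.7 = 0.457143

0.46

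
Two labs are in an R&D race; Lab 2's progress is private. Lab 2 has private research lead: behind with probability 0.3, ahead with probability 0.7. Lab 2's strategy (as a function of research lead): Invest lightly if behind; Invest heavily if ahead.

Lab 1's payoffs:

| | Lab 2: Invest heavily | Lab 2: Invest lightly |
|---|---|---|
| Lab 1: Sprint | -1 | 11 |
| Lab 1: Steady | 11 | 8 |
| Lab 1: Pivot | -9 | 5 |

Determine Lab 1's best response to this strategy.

E[Sprint] = 0.3·(11) + 0.7·(-1) = 2.6
E[Steady] = 0.3·(8) + 0.7·(11) = 10.1
E[Pivot] = 0.3·(5) + 0.7·(-9) = -4.8
Best response: Steady (10.1 is the largest).

Steady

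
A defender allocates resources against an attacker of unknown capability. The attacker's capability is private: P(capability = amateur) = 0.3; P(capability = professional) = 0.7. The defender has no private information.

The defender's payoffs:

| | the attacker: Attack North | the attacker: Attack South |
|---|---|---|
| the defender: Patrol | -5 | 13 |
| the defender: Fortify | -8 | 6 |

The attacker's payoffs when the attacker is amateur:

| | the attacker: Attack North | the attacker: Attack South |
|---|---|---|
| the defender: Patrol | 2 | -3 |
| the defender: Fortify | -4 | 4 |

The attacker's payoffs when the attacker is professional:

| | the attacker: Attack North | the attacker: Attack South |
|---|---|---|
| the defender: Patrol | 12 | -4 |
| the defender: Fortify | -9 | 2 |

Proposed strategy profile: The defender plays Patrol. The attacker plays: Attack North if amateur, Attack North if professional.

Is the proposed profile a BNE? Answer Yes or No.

Yes

The defender plays Patrol: E[Patrol] = 0.3·(-5) + 0.7·(-5) = -5; E[Fortify] = -8. Best-responding. ✓
The attacker (capability amateur), facing Patrol: Attack North gives 2, Attack South gives -3. Proposed Attack North is best. ✓
The attacker (capability professional), facing Patrol: Attack North gives 12, Attack South gives -4. Proposed Attack North is best. ✓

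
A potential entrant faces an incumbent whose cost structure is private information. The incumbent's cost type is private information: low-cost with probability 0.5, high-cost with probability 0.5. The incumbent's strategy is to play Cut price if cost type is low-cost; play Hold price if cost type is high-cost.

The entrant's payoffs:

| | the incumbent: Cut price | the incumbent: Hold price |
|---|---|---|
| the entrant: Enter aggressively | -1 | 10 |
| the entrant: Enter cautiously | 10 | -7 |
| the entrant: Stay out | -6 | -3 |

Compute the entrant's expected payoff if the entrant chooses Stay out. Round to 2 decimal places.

-4.50

Take the expectation over the incumbent's cost type, weighting each type's action by its prior probability.
E[Stay out] = 0.5·(-6) + 0.5·(-3) = (-3) + (-1.5) = -4.5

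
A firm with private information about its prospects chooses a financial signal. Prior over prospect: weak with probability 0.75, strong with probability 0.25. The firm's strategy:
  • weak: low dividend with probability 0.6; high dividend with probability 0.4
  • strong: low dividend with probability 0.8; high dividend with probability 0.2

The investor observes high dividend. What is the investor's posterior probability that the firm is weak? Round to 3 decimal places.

P(high dividend) = 0.75·0.4 + 0.25·0.2 = 0.35
P(weak | high dividend) = (0.75·0.4) / 0.35 = 0.3 / 0.35 = 0.857143

0.857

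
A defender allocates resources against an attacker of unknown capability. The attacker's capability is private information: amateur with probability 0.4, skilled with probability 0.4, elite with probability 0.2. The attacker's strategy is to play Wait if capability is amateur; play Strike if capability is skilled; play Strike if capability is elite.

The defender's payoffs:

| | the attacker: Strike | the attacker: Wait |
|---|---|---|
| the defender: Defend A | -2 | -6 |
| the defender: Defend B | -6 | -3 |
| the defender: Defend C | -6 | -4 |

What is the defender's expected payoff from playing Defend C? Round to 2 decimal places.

Take the expectation over the attacker's capability, weighting each type's action by its prior probability.
E[Defend C] = 0.4·(-4) + 0.4·(-6) + 0.2·(-6) = (-1.6) + (-2.4) + (-1.2) = -5.2

-5.20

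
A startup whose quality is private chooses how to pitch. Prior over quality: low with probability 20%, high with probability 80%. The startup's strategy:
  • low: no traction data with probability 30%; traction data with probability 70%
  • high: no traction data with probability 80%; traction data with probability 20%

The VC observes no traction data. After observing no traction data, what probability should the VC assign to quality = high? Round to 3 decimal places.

Apply Bayes' rule using the sender's strategy as the likelihood.
P(no traction data) = 0.2·0.3 + 0.8·0.8 = 0.7
P(high | no traction data) = (0.8·0.8) / 0.7 = 0.64 / 0.7 = 0.914286

0.914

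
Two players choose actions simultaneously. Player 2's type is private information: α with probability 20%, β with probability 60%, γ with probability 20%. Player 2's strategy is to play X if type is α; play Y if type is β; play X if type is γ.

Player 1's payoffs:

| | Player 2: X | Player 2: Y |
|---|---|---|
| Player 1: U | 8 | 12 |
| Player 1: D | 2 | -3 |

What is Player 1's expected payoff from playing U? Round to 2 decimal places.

E[U] = 0.2·8 + 0.6·12 + 0.2·8 = 1.6 + 7.2 + 1.6 = 10.4

10.40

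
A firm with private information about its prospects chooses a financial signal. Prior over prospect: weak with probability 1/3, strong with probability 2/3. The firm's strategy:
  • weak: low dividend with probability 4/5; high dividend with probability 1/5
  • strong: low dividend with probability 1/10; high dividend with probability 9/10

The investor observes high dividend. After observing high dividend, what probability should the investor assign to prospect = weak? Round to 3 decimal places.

Apply Bayes' rule using the sender's strategy as the likelihood.
P(high dividend) = (1/3)·(1/5) + (2/3)·(9/10) = 2/3
P(weak | high dividend) = ((1/3)·(1/5)) / (2/3) = (1/15) / (2/3) = 1/10

0.100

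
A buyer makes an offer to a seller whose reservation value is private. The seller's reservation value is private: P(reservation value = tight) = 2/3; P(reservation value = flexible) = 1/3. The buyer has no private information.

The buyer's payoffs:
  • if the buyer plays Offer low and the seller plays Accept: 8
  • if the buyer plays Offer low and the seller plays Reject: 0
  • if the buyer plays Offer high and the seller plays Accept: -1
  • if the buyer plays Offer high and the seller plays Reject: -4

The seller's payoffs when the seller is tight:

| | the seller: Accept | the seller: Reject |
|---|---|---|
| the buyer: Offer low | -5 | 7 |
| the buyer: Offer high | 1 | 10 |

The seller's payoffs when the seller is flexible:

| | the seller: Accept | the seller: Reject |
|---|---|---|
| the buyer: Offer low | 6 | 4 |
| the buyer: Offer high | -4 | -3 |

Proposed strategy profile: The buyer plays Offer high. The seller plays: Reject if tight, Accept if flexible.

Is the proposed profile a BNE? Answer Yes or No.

The buyer plays Offer high: E[Offer high] = 2/3·(-4) + 1/3·(-1) = -3; E[Offer low] = 8/3. Not best-responding. ✗
The seller (reservation value tight), facing Offer high: Accept gives 1, Reject gives 10. Proposed Reject is best. ✓
The seller (reservation value flexible), facing Offer high: Accept gives -4, Reject gives -3. Proposed Accept is not best — profitable deviation exists. ✗

No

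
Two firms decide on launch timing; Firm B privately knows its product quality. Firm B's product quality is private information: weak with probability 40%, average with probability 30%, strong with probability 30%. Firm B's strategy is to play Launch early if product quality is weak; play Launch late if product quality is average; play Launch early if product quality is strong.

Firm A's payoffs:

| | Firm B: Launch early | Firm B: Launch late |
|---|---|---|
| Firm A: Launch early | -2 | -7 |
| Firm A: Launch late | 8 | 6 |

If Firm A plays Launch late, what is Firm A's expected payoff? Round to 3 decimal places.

E[Launch late] = 0.4·8 + 0.3·6 + 0.3·8 = 3.2 + 1.8 + 2.4 = 7.4

7.400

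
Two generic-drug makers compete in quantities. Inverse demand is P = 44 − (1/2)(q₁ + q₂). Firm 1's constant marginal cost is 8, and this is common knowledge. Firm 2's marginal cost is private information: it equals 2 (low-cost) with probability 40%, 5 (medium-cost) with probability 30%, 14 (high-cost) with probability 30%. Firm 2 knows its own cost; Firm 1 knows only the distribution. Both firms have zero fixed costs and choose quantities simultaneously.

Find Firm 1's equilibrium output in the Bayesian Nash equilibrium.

23

Type-c best response for Firm 2: q₂(c) = (44 − c) − q₁/2.
Firm 1 maximizes expected profit; its first-order condition is 44 − q₁ − (1/2)E[q₂] − 8 = 0.
Substituting E[q₂] and solving: E[c₂] = 6.5, so q₁ = (44 − 2·8 + 6.5)/(3/2) = 23.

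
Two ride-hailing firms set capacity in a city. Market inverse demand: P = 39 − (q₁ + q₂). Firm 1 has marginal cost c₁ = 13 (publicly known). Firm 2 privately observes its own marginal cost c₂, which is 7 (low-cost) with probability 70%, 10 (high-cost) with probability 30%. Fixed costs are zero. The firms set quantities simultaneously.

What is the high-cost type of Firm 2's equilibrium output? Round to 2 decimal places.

11.02

Type-c best response for Firm 2: q₂(c) = (39 − c)/2 − q₁/2.
Firm 1 maximizes expected profit; its first-order condition is 39 − 2q₁ − E[q₂] − 13 = 0.
Substituting E[q₂] and solving: E[c₂] = 7.9, so q₁ = (39 − 2·13 + 7.9)/3 = 6.96667.
q₂(high-cost) = (39 − 10 − 6.96667)/2 = 11.0167.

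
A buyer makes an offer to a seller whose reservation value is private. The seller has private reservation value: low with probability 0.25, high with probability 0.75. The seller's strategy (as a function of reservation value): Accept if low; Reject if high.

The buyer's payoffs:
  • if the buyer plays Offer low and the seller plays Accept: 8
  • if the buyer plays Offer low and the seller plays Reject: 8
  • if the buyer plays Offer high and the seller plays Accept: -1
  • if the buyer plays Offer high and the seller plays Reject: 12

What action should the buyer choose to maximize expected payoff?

E[Offer low] = 0.25·(8) + 0.75·(8) = 8
E[Offer high] = 0.25·(-1) + 0.75·(12) = 8.75
Best response: Offer high (8.75 is the largest).

Offer high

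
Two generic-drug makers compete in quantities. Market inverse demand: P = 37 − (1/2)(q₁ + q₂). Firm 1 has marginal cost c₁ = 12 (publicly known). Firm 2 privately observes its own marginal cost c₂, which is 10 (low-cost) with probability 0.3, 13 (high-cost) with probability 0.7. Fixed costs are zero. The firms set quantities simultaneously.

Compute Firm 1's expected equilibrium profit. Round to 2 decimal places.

140.00

Type-c best response for Firm 2: q₂(c) = (37 − c) − q₁/2.
Firm 1 maximizes expected profit; its first-order condition is 37 − q₁ − (1/2)E[q₂] − 12 = 0.
Substituting E[q₂] and solving: E[c₂] = 12.1, so q₁ = (37 − 2·12 + 12.1)/(3/2) = 16.7333.
E[P] = 37 − (1/2)·(q₁ + E[q₂]) = 20.3667; Firm 1's expected profit = (E[P] − 12)·q₁ = (20.3667 − 12)·16.7333 = 140.002.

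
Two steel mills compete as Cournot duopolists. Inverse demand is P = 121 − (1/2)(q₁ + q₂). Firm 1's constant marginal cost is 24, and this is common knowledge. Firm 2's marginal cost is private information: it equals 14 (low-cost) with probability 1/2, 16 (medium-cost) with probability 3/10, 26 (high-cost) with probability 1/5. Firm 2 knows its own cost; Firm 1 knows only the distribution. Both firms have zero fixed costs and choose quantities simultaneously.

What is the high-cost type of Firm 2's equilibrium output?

65

Firm 2 with cost c maximizes (121 − (1/2)(q₁+q₂) − c)·q₂, giving q₂(c) = (121 − c − (1/2)q₁).
E[c₂] = 1/2·14 + 3/10·16 + 1/5·26 = 17
Firm 1's FOC against E[q₂] yields q₁ = (121 − 2·24 + E[c₂])/(3/2) = (121 − 48 + 17)/(3/2) = 60.
q₂(high-cost) = (121 − 26 − (1/2)·60) = 65.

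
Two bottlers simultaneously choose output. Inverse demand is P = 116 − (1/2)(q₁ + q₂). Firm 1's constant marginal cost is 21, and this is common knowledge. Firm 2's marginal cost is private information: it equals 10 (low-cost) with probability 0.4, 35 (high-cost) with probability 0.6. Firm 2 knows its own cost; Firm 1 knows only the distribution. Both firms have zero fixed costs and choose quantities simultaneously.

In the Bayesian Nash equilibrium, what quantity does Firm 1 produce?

66

Type-c best response for Firm 2: q₂(c) = (116 − c) − q₁/2.
Firm 1 maximizes expected profit; its first-order condition is 116 − q₁ − (1/2)E[q₂] − 21 = 0.
Substituting E[q₂] and solving: E[c₂] = 25, so q₁ = (116 − 2·21 + 25)/(3/2) = 66.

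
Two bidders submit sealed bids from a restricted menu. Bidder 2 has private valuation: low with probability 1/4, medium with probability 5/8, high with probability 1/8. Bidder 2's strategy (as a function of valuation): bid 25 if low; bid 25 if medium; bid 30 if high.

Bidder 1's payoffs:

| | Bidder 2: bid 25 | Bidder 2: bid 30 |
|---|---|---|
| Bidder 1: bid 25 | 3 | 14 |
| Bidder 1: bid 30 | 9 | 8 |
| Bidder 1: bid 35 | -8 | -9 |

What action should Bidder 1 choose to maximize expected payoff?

bid 30

E[bid 25] = 1/4·(3) + 5/8·(3) + 1/8·(14) = 35/8
E[bid 30] = 1/4·(9) + 5/8·(9) + 1/8·(8) = 71/8
E[bid 35] = 1/4·(-8) + 5/8·(-8) + 1/8·(-9) = -65/8
Best response: bid 30 (71/8 is the largest).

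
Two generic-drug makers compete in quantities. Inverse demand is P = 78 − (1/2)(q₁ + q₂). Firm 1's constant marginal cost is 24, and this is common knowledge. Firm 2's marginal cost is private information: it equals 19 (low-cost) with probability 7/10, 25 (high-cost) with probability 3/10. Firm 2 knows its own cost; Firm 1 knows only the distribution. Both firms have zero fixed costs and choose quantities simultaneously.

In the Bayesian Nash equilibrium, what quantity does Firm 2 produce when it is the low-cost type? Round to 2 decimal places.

Type-c best response for Firm 2: q₂(c) = (78 − c) − q₁/2.
Firm 1 maximizes expected profit; its first-order condition is 78 − q₁ − (1/2)E[q₂] − 24 = 0.
Substituting E[q₂] and solving: E[c₂] = 20.8, so q₁ = (78 − 2·24 + 20.8)/(3/2) = 33.8667.
q₂(low-cost) = (78 − 19 − (1/2)·33.8667) = 42.0667.

42.07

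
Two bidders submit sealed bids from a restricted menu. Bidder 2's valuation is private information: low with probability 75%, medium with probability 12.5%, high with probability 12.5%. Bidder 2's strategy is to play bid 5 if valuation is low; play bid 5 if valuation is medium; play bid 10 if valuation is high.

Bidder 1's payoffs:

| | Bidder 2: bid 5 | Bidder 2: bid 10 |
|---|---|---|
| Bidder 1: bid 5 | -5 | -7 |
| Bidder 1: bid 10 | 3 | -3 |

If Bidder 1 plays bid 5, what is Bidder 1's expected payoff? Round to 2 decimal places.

Take the expectation over Bidder 2's valuation, weighting each type's action by its prior probability.
E[bid 5] = 0.75·(-5) + 0.125·(-5) + 0.125·(-7) = (-3.75) + (-0.625) + (-0.875) = -5.25

-5.25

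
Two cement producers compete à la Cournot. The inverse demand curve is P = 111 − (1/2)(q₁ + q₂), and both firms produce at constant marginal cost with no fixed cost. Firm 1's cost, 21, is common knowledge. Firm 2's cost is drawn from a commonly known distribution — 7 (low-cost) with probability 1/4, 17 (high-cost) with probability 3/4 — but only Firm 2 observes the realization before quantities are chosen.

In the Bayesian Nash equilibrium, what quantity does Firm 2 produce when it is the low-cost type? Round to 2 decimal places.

Type-c best response for Firm 2: q₂(c) = (111 − c) − q₁/2.
Firm 1 maximizes expected profit; its first-order condition is 111 − q₁ − (1/2)E[q₂] − 21 = 0.
Substituting E[q₂] and solving: E[c₂] = 14.5, so q₁ = (111 − 2·21 + 14.5)/(3/2) = 55.6667.
q₂(low-cost) = (111 − 7 − (1/2)·55.6667) = 76.1667.

76.17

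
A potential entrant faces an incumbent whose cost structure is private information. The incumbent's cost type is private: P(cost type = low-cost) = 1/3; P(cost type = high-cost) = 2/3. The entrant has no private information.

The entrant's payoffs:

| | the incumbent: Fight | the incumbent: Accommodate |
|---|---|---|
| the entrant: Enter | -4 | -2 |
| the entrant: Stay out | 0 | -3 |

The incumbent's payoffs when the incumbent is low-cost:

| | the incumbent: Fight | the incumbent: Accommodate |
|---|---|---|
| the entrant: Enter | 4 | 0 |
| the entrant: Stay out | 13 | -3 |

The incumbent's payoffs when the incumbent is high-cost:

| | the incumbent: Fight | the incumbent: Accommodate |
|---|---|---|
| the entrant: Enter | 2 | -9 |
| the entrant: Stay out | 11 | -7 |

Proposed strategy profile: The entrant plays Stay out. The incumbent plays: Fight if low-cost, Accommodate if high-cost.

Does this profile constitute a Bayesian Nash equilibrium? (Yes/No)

No

The entrant plays Stay out: E[Stay out] = 1/3·(0) + 2/3·(-3) = -2; E[Enter] = -8/3. Best-responding. ✓
The incumbent (cost type low-cost), facing Stay out: Fight gives 13, Accommodate gives -3. Proposed Fight is best. ✓
The incumbent (cost type high-cost), facing Stay out: Fight gives 11, Accommodate gives -7. Proposed Accommodate is not best — profitable deviation exists. ✗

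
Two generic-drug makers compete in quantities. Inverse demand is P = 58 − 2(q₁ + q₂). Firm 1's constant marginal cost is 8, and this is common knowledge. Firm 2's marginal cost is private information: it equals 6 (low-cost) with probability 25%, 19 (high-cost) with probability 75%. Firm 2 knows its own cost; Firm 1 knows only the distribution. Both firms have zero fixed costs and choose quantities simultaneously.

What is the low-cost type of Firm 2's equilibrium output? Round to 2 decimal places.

8.19

Type-c best response for Firm 2: q₂(c) = (58 − c)/4 − q₁/2.
Firm 1 maximizes expected profit; its first-order condition is 58 − 4q₁ − 2E[q₂] − 8 = 0.
Substituting E[q₂] and solving: E[c₂] = 15.75, so q₁ = (58 − 2·8 + 15.75)/6 = 9.625.
q₂(low-cost) = (58 − 6 − 2·9.625)/4 = 8.1875.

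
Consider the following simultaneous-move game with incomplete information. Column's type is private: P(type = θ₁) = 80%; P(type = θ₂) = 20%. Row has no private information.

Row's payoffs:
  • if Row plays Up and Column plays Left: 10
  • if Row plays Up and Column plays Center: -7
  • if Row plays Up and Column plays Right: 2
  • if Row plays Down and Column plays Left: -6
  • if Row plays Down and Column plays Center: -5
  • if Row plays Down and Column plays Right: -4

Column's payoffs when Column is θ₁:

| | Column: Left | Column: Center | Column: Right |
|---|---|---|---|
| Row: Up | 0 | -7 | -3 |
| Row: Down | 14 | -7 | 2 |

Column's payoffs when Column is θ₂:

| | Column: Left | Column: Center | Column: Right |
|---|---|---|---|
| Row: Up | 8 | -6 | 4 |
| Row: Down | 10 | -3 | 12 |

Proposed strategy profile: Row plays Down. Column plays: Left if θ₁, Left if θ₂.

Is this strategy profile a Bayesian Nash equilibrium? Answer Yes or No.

No

Row plays Down: E[Down] = 0.8·(-6) + 0.2·(-6) = -6; E[Up] = 10. Not best-responding. ✗
Column (type θ₁), facing Down: Left gives 14, Center gives -7, Right gives 2. Proposed Left is best. ✓
Column (type θ₂), facing Down: Left gives 10, Center gives -3, Right gives 12. Proposed Left is not best — profitable deviation exists. ✗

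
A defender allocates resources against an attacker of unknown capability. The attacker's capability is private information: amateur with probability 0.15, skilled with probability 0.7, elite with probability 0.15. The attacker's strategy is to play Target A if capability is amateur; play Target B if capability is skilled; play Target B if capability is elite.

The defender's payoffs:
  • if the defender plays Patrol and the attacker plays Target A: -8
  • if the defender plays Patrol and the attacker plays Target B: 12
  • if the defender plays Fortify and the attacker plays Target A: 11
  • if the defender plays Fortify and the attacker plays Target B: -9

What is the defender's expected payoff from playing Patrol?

9

E[Patrol] = 0.15·(-8) + 0.7·12 + 0.15·12 = (-1.2) + 8.4 + 1.8 = 9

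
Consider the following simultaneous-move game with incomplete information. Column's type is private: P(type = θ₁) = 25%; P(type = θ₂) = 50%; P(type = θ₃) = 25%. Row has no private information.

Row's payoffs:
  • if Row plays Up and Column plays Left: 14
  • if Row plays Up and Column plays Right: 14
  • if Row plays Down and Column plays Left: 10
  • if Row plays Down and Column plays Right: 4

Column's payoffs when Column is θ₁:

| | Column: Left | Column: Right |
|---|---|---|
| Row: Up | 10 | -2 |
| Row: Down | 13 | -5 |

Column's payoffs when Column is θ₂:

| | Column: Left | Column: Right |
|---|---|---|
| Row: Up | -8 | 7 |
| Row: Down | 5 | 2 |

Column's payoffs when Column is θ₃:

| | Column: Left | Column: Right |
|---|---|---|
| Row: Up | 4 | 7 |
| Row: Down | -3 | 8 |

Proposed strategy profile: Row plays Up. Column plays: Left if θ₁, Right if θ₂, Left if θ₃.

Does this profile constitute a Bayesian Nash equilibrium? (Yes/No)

Row plays Up: E[Up] = 0.25·(14) + 0.5·(14) + 0.25·(14) = 14; E[Down] = 7. Best-responding. ✓
Column (type θ₁), facing Up: Left gives 10, Right gives -2. Proposed Left is best. ✓
Column (type θ₂), facing Up: Left gives -8, Right gives 7. Proposed Right is best. ✓
Column (type θ₃), facing Up: Left gives 4, Right gives 7. Proposed Left is not best — profitable deviation exists. ✗

No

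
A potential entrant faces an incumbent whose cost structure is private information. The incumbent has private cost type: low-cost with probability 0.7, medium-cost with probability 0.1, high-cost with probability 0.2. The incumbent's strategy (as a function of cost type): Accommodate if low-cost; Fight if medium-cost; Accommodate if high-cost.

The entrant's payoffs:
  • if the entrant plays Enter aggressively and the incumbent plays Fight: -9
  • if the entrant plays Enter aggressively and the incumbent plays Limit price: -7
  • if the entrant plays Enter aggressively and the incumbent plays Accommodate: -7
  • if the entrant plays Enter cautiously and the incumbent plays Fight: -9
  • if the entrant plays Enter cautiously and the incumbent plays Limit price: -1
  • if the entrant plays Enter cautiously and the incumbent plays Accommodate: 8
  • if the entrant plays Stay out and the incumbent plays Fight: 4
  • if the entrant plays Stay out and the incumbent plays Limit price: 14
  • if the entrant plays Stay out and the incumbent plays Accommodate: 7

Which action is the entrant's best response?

Stay out

E[Enter aggressively] = 0.7·(-7) + 0.1·(-9) + 0.2·(-7) = -7.2
E[Enter cautiously] = 0.7·(8) + 0.1·(-9) + 0.2·(8) = 6.3
E[Stay out] = 0.7·(7) + 0.1·(4) + 0.2·(7) = 6.7
Best response: Stay out (6.7 is the largest).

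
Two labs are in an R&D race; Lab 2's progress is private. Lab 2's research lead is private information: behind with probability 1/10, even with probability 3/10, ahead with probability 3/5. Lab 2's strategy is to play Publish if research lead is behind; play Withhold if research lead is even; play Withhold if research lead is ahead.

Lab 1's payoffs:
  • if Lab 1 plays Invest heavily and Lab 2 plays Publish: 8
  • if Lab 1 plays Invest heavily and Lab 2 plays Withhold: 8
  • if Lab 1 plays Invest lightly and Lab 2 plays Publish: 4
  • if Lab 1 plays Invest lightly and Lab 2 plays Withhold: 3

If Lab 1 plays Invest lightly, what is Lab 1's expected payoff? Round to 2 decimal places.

3.10

E[Invest lightly] = 1/10·4 + 3/10·3 + 3/5·3 = 2/5 + 9/10 + 9/5 = 31/10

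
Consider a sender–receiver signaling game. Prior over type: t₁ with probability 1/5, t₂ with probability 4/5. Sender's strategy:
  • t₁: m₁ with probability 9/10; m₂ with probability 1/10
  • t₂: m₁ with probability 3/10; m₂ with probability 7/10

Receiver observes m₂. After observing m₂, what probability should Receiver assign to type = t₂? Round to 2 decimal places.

P(m₂) = (1/5)·(1/10) + (4/5)·(7/10) = 29/50
P(t₂ | m₂) = ((4/5)·(7/10)) / (29/50) = (14/25) / (29/50) = 28/29

0.97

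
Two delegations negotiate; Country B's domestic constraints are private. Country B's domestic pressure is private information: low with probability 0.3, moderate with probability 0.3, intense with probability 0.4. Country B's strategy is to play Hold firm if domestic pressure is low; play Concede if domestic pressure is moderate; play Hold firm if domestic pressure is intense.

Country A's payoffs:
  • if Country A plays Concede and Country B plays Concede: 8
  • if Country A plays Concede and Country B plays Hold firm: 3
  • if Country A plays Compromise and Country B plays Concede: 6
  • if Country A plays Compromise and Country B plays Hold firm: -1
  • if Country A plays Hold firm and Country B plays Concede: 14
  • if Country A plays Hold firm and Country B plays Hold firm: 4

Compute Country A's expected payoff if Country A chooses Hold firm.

Take the expectation over Country B's domestic pressure, weighting each type's action by its prior probability.
E[Hold firm] = 0.3·4 + 0.3·14 + 0.4·4 = 1.2 + 4.2 + 1.6 = 7

7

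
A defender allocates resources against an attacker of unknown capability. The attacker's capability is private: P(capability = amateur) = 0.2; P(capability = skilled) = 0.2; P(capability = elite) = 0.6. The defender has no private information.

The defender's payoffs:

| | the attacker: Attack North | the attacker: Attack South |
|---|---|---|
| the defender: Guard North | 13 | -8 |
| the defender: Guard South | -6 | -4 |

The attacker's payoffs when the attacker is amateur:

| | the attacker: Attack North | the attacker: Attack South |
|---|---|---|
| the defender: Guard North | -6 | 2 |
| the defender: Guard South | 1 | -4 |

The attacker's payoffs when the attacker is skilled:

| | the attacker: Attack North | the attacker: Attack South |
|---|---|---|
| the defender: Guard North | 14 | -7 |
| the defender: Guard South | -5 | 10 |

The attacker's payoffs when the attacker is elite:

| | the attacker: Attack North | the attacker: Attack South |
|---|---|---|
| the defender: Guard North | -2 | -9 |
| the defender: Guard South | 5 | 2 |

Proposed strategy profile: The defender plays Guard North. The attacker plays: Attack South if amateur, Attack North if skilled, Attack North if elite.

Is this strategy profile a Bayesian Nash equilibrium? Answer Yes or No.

Yes

A profile is a BNE iff every type of every player is best-responding given beliefs about the other side.
The defender plays Guard North: E[Guard North] = 0.2·(-8) + 0.2·(13) + 0.6·(13) = 8.8; E[Guard South] = -5.6. Best-responding. ✓
The attacker (capability amateur), facing Guard North: Attack North gives -6, Attack South gives 2. Proposed Attack South is best. ✓
The attacker (capability skilled), facing Guard North: Attack North gives 14, Attack South gives -7. Proposed Attack North is best. ✓
The attacker (capability elite), facing Guard North: Attack North gives -2, Attack South gives -9. Proposed Attack North is best. ✓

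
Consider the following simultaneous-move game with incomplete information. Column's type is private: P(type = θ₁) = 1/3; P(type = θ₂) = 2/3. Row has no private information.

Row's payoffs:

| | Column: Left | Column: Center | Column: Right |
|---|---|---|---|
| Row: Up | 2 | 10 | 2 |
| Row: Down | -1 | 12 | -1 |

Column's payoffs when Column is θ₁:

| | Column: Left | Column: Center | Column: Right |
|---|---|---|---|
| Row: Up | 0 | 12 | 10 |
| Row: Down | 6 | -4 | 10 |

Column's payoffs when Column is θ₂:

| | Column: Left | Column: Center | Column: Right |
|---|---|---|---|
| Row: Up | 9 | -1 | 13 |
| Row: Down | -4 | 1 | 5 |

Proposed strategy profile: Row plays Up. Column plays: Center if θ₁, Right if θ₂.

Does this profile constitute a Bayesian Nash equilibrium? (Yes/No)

A profile is a BNE iff every type of every player is best-responding given beliefs about the other side.
Row plays Up: E[Up] = 1/3·(10) + 2/3·(2) = 14/3; E[Down] = 10/3. Best-responding. ✓
Column (type θ₁), facing Up: Left gives 0, Center gives 12, Right gives 10. Proposed Center is best. ✓
Column (type θ₂), facing Up: Left gives 9, Center gives -1, Right gives 13. Proposed Right is best. ✓

Yes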